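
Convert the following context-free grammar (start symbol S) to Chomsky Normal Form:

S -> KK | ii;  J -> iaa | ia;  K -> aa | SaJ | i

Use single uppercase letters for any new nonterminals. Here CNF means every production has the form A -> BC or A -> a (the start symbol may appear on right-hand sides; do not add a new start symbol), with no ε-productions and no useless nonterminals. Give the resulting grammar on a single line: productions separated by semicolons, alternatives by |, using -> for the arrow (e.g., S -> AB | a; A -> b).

S -> AA | KK; A -> i; B -> a; C -> BB; D -> BJ; J -> AB | AC; K -> i | BB | SD

No ε-productions.
No unit productions to eliminate.
TERM: introduce B -> a, A -> i and substitute in every rule of length ≥2.
BIN: J -> ABB becomes J -> AC, C -> BB; K -> SBJ becomes K -> SD, D -> BJ.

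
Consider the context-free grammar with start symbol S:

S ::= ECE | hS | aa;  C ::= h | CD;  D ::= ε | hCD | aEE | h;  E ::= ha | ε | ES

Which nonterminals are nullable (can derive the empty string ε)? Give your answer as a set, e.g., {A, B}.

{D, E}

Directly nullable (have an ε-rule): {D, E}.
Not nullable: C, S — each has a terminal in every rule's right-hand side or depends on a non-nullable symbol.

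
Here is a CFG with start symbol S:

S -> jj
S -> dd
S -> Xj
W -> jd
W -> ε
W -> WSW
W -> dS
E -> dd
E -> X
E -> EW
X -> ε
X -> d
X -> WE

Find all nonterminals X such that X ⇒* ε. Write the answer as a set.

Directly nullable (have an ε-rule): {W, X}.
E is nullable via E -> X (every symbol on the right is already known nullable).
Not nullable: S — each has a terminal in every rule's right-hand side or depends on a non-nullable symbol.

{E, W, X}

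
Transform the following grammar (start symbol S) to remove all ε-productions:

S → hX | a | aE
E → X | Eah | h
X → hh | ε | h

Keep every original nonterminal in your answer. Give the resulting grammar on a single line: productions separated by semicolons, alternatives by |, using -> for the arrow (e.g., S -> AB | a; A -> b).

Nullable set: {E, X}.
S -> aE: E nullable, giving a | aE.
S -> hX: X nullable, giving h | hX.
E -> Eah: E nullable, giving Eah | ah.
E -> X: X nullable, giving X.
Drop X -> ε.
Unchanged (no nullable symbols): S -> a; E -> h; X -> h; X -> hh.

S -> a | h | aE | hX; E -> X | h | ah | Eah; X -> h | hh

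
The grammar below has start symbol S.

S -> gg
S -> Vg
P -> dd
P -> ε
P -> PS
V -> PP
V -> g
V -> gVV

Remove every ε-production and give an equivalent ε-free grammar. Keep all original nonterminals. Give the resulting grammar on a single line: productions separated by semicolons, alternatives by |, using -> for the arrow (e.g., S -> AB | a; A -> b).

S -> g | Vg | gg; P -> S | PS | dd; V -> P | g | PP | gV | gVV

Nullable set: {P, V}.
S -> Vg: V nullable, giving Vg | g.
Drop P -> ε.
P -> PS: P nullable, giving PS | S.
V -> PP: P, P nullable, giving P | PP.
V -> gVV: V, V nullable, giving g | gV | gVV.
Unchanged (no nullable symbols): S -> gg; P -> dd; V -> g.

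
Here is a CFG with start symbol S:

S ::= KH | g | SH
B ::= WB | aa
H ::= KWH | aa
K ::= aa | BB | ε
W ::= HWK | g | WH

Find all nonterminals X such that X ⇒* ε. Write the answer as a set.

{K}

Directly nullable (have an ε-rule): {K}.
Not nullable: B, H, S, W — each has a terminal in every rule's right-hand side or depends on a non-nullable symbol.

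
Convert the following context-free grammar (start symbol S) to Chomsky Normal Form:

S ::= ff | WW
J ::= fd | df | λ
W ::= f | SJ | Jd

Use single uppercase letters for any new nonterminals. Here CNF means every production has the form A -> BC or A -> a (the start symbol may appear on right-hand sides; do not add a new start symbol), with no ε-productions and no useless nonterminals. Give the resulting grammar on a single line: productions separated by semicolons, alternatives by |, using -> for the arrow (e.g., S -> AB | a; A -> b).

S -> BB | WW; A -> d; B -> f; J -> AB | BA; W -> d | f | BB | JA | SJ | WW

Nullable: {J}; after ε-elimination: S -> WW | ff; J -> df | fd; W -> S | d | f | Jd | SJ.
After unit-elimination: S -> WW | ff; J -> df | fd; W -> d | f | Jd | SJ | WW | ff.
TERM: introduce A -> d, B -> f and substitute in every rule of length ≥2.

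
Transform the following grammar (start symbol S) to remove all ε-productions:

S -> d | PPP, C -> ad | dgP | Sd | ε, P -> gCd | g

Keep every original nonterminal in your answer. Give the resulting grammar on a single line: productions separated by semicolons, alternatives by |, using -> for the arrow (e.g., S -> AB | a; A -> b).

S -> d | PPP; C -> Sd | ad | dgP; P -> g | gd | gCd

Nullable set: {C}.
Drop C -> ε.
P -> gCd: C nullable, giving gCd | gd.
Unchanged (no nullable symbols): S -> PPP; S -> d; C -> Sd; C -> ad; C -> dgP; P -> g.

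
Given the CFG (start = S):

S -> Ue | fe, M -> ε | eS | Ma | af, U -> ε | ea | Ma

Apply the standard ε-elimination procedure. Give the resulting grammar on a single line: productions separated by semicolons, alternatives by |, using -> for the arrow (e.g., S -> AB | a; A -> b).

S -> e | Ue | fe; M -> a | Ma | af | eS; U -> a | Ma | ea

Nullable set: {M, U}.
S -> Ue: U nullable, giving Ue | e.
Drop M -> ε.
M -> Ma: M nullable, giving Ma | a.
Drop U -> ε.
U -> Ma: M nullable, giving Ma | a.
Unchanged (no nullable symbols): S -> fe; M -> af; M -> eS; U -> ea.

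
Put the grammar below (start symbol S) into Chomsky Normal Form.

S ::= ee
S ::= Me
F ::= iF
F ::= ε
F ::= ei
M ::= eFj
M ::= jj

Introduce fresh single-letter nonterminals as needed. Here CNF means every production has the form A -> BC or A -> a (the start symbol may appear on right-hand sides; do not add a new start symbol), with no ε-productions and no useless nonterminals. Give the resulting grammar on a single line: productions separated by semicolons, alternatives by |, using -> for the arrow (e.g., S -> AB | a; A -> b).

S -> AA | MA; A -> e; B -> i; C -> j; D -> FC; F -> i | AB | BF; M -> AC | AD | CC

Nullable: {F}; after ε-elimination: S -> Me | ee; F -> i | ei | iF; M -> ej | jj | eFj.
No unit productions to eliminate.
TERM: introduce A -> e, B -> i, C -> j and substitute in every rule of length ≥2.
BIN: M -> AFC becomes M -> AD, D -> FC.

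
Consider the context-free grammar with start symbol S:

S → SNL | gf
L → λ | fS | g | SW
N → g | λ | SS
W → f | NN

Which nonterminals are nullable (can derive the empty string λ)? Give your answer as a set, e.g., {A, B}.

Directly nullable (have an ε-rule): {L, N}.
W is nullable via W -> NN (every symbol on the right is already known nullable).
Not nullable: S — each has a terminal in every rule's right-hand side or depends on a non-nullable symbol.

{L, N, W}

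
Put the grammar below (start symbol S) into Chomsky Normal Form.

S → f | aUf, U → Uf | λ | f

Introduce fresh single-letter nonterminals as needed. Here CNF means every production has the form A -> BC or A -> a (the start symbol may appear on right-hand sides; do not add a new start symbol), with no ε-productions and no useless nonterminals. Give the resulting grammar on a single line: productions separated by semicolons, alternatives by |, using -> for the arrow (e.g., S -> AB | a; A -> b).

S -> f | AB | AC; A -> a; B -> f; C -> UB; U -> f | UB

Nullable: {U}; after ε-elimination: S -> f | af | aUf; U -> f | Uf.
No unit productions to eliminate.
TERM: introduce A -> a, B -> f and substitute in every rule of length ≥2.
BIN: S -> AUB becomes S -> AC, C -> UB.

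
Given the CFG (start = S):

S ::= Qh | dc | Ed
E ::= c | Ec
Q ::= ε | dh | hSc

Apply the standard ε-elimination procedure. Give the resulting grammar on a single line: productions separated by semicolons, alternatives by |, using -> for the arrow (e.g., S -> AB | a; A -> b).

Nullable set: {Q}.
S -> Qh: Q nullable, giving Qh | h.
Drop Q -> ε.
Unchanged (no nullable symbols): S -> Ed; S -> dc; E -> Ec; E -> c; Q -> dh; Q -> hSc.

S -> h | Ed | Qh | dc; E -> c | Ec; Q -> dh | hSc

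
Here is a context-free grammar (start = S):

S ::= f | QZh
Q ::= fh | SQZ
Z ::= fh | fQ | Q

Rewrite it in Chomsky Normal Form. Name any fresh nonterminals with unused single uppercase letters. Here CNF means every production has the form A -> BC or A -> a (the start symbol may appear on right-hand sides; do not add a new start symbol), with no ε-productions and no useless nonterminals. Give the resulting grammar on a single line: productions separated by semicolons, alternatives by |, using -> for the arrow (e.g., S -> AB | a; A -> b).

S -> f | QD; A -> f; B -> h; C -> QZ; D -> ZB; E -> QZ; Q -> AB | SC; Z -> AB | AQ | SE

No ε-productions.
After unit-elimination: S -> f | QZh; Q -> fh | SQZ; Z -> fQ | fh | SQZ.
TERM: introduce A -> f, B -> h and substitute in every rule of length ≥2.
BIN: Q -> SQZ becomes Q -> SC, C -> QZ; S -> QZB becomes S -> QD, D -> ZB; Z -> SQZ becomes Z -> SE, E -> QZ.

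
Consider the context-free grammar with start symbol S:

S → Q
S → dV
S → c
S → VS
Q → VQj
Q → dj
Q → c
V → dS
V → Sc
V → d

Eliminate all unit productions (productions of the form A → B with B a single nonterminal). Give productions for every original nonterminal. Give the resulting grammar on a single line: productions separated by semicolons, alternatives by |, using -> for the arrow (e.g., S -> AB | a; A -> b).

S -> c | VS | dV | dj | VQj; Q -> c | dj | VQj; V -> d | Sc | dS

Unit productions: S->Q.
Unit pairs (A ⇒* B via units): (S,Q).
S: inherits non-unit rules of {Q, S} → VQj | VS | c | dV | dj.
Q: inherits non-unit rules of {Q} → VQj | c | dj.
V: inherits non-unit rules of {V} → Sc | d | dS.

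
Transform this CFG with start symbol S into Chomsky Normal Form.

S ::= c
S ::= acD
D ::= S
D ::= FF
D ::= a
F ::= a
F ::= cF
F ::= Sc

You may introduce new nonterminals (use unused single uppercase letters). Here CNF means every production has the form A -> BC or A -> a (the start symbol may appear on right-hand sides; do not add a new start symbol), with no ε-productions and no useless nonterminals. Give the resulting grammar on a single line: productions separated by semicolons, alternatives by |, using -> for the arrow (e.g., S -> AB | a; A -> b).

No ε-productions.
After unit-elimination: S -> c | acD; D -> a | c | FF | acD; F -> a | Sc | cF.
TERM: introduce A -> a, B -> c and substitute in every rule of length ≥2.
BIN: D -> ABD becomes D -> AC, C -> BD; S -> ABD becomes S -> AE, E -> BD.

S -> c | AE; A -> a; B -> c; C -> BD; D -> a | c | AC | FF; E -> BD; F -> a | BF | SB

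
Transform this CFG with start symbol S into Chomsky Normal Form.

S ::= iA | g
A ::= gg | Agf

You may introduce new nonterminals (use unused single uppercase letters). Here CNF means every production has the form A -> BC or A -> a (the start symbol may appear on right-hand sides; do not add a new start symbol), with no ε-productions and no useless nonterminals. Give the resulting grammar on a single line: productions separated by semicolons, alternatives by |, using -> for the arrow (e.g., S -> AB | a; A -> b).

No ε-productions.
No unit productions to eliminate.
TERM: introduce C -> f, B -> g, D -> i and substitute in every rule of length ≥2.
BIN: A -> ABC becomes A -> AE, E -> BC.

S -> g | DA; A -> AE | BB; B -> g; C -> f; D -> i; E -> BC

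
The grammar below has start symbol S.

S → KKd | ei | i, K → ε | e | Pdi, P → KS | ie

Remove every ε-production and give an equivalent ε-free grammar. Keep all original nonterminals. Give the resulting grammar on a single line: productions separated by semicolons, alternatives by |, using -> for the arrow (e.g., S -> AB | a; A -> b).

Nullable set: {K}.
S -> KKd: K, K nullable, giving KKd | Kd | d.
Drop K -> ε.
P -> KS: K nullable, giving KS | S.
Unchanged (no nullable symbols): S -> ei; S -> i; K -> Pdi; K -> e; P -> ie.

S -> d | i | Kd | ei | KKd; K -> e | Pdi; P -> S | KS | ie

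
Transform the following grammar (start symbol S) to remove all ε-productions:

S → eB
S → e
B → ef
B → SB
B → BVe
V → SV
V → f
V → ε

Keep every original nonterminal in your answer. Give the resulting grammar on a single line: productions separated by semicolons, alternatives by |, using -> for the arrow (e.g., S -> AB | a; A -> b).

S -> e | eB; B -> Be | SB | ef | BVe; V -> S | f | SV

Nullable set: {V}.
B -> BVe: V nullable, giving BVe | Be.
Drop V -> ε.
V -> SV: V nullable, giving S | SV.
Unchanged (no nullable symbols): S -> e; S -> eB; B -> SB; B -> ef; V -> f.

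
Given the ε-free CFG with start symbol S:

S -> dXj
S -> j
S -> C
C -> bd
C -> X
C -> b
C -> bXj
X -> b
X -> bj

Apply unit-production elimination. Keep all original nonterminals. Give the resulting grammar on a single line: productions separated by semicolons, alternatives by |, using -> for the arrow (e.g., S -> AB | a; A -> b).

Unit productions: C->X, S->C.
Unit pairs (A ⇒* B via units): (C,X), (S,C), (S,X).
S: inherits non-unit rules of {C, S, X} → b | bXj | bd | bj | dXj | j.
C: inherits non-unit rules of {C, X} → b | bXj | bd | bj.
X: inherits non-unit rules of {X} → b | bj.

S -> b | j | bd | bj | bXj | dXj; C -> b | bd | bj | bXj; X -> b | bj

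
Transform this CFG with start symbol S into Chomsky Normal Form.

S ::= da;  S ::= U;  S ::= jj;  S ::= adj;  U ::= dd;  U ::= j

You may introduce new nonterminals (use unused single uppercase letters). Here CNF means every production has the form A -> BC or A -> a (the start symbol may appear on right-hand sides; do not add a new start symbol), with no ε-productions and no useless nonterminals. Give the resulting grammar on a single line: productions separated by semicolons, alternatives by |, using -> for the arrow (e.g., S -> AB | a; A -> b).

S -> j | AD | BA | BB | CC; A -> a; B -> d; C -> j; D -> BC

No ε-productions.
After unit-elimination: S -> j | da | dd | jj | adj; U -> j | dd.
TERM: introduce A -> a, B -> d, C -> j and substitute in every rule of length ≥2.
BIN: S -> ABC becomes S -> AD, D -> BC.
Drop unreachable/unproductive: U.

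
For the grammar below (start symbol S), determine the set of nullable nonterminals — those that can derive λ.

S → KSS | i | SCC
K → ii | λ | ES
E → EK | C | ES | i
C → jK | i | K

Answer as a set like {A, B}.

{C, E, K}

Directly nullable (have an ε-rule): {K}.
C is nullable via C -> K (every symbol on the right is already known nullable).
E is nullable via E -> C (every symbol on the right is already known nullable).
Not nullable: S — each has a terminal in every rule's right-hand side or depends on a non-nullable symbol.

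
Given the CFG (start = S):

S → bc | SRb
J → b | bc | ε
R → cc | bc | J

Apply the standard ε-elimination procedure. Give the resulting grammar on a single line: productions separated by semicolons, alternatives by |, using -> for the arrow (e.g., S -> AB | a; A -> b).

Nullable set: {J, R}.
S -> SRb: R nullable, giving SRb | Sb.
Drop J -> ε.
R -> J: J nullable, giving J.
Unchanged (no nullable symbols): S -> bc; J -> b; J -> bc; R -> bc; R -> cc.

S -> Sb | bc | SRb; J -> b | bc; R -> J | bc | cc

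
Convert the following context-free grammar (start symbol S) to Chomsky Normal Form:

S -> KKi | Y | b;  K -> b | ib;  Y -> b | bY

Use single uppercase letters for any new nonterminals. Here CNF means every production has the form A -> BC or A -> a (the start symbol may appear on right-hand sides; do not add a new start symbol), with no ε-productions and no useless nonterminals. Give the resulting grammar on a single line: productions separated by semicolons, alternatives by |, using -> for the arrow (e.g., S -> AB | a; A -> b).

S -> b | BY | KC; A -> i; B -> b; C -> KA; K -> b | AB; Y -> b | BY

No ε-productions.
After unit-elimination: S -> b | bY | KKi; K -> b | ib; Y -> b | bY.
TERM: introduce B -> b, A -> i and substitute in every rule of length ≥2.
BIN: S -> KKA becomes S -> KC, C -> KA.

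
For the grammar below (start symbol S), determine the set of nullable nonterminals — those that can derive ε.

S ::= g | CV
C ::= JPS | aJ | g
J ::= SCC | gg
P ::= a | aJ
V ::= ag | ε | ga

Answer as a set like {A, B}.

{V}

Directly nullable (have an ε-rule): {V}.
Not nullable: C, J, P, S — each has a terminal in every rule's right-hand side or depends on a non-nullable symbol.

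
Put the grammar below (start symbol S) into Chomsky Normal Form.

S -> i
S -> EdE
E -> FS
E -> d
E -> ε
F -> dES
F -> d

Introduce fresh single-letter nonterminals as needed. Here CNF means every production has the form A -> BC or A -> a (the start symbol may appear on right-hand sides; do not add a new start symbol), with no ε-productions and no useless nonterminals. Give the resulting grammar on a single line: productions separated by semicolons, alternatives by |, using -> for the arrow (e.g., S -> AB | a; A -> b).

Nullable: {E}; after ε-elimination: S -> d | i | Ed | dE | EdE; E -> d | FS; F -> d | dS | dES.
No unit productions to eliminate.
TERM: introduce A -> d and substitute in every rule of length ≥2.
BIN: F -> AES becomes F -> AB, B -> ES; S -> EAE becomes S -> EC, C -> AE.

S -> d | i | AE | EA | EC; A -> d; B -> ES; C -> AE; E -> d | FS; F -> d | AB | AS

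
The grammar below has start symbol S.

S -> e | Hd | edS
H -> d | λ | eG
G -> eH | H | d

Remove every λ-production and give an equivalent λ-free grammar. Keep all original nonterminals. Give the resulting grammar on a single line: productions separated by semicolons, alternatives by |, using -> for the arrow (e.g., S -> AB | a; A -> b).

S -> d | e | Hd | edS; G -> H | d | e | eH; H -> d | e | eG

Nullable set: {G, H}.
S -> Hd: H nullable, giving Hd | d.
G -> H: H nullable, giving H.
G -> eH: H nullable, giving e | eH.
Drop H -> λ.
H -> eG: G nullable, giving e | eG.
Unchanged (no nullable symbols): S -> e; S -> edS; G -> d; H -> d.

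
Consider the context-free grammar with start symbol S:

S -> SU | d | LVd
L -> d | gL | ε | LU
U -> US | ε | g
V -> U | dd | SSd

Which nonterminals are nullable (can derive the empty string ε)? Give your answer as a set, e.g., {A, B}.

{L, U, V}

Directly nullable (have an ε-rule): {L, U}.
V is nullable via V -> U (every symbol on the right is already known nullable).
Not nullable: S — each has a terminal in every rule's right-hand side or depends on a non-nullable symbol.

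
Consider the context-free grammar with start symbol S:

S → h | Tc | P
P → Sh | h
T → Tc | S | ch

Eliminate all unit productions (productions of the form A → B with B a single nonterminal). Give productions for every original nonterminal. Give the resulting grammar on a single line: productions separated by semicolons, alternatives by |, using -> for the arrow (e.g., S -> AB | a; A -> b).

Unit productions: S->P, T->S.
Unit pairs (A ⇒* B via units): (S,P), (T,P), (T,S).
S: inherits non-unit rules of {P, S} → Sh | Tc | h.
P: inherits non-unit rules of {P} → Sh | h.
T: inherits non-unit rules of {P, S, T} → Sh | Tc | ch | h.

S -> h | Sh | Tc; P -> h | Sh; T -> h | Sh | Tc | ch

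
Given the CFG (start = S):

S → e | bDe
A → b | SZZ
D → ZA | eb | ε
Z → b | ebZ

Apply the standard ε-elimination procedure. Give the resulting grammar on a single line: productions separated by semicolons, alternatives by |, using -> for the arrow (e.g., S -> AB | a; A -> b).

S -> e | be | bDe; A -> b | SZZ; D -> ZA | eb; Z -> b | ebZ

Nullable set: {D}.
S -> bDe: D nullable, giving bDe | be.
Drop D -> ε.
Unchanged (no nullable symbols): S -> e; A -> SZZ; A -> b; D -> ZA; D -> eb; Z -> b; Z -> ebZ.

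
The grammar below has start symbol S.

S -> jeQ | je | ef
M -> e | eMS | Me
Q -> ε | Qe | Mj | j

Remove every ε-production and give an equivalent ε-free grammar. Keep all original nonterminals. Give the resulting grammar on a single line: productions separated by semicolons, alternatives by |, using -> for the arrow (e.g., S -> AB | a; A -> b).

S -> ef | je | jeQ; M -> e | Me | eMS; Q -> e | j | Mj | Qe

Nullable set: {Q}.
S -> jeQ: Q nullable, giving je | jeQ.
Drop Q -> ε.
Q -> Qe: Q nullable, giving Qe | e.
Unchanged (no nullable symbols): S -> ef; S -> je; M -> Me; M -> e; M -> eMS; Q -> Mj; Q -> j.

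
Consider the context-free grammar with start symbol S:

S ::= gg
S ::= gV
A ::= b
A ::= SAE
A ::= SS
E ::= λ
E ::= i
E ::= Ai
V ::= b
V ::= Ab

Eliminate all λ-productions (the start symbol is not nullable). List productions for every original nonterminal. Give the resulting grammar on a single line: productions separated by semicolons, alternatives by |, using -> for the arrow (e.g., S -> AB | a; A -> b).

S -> gV | gg; A -> b | SA | SS | SAE; E -> i | Ai; V -> b | Ab

Nullable set: {E}.
A -> SAE: E nullable, giving SA | SAE.
Drop E -> λ.
Unchanged (no nullable symbols): S -> gV; S -> gg; A -> SS; A -> b; E -> Ai; E -> i; V -> Ab; V -> b.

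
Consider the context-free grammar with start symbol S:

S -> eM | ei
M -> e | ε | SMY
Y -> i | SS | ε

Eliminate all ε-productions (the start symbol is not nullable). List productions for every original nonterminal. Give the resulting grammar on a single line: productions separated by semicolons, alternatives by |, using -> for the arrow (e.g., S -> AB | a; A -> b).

Nullable set: {M, Y}.
S -> eM: M nullable, giving e | eM.
Drop M -> ε.
M -> SMY: M, Y nullable, giving S | SM | SMY | SY.
Drop Y -> ε.
Unchanged (no nullable symbols): S -> ei; M -> e; Y -> SS; Y -> i.

S -> e | eM | ei; M -> S | e | SM | SY | SMY; Y -> i | SS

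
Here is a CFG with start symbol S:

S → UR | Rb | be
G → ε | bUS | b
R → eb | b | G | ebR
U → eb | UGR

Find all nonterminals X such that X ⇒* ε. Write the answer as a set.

Directly nullable (have an ε-rule): {G}.
R is nullable via R -> G (every symbol on the right is already known nullable).
Not nullable: S, U — each has a terminal in every rule's right-hand side or depends on a non-nullable symbol.

{G, R}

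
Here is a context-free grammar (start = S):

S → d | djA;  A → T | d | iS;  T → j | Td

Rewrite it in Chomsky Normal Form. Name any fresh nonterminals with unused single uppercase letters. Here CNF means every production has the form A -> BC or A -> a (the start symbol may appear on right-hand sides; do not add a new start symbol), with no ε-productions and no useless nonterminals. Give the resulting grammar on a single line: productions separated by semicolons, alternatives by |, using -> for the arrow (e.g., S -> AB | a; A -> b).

S -> d | BE; A -> d | j | CS | TB; B -> d; C -> i; D -> j; E -> DA; T -> j | TB

No ε-productions.
After unit-elimination: S -> d | djA; A -> d | j | Td | iS; T -> j | Td.
TERM: introduce B -> d, C -> i, D -> j and substitute in every rule of length ≥2.
BIN: S -> BDA becomes S -> BE, E -> DA.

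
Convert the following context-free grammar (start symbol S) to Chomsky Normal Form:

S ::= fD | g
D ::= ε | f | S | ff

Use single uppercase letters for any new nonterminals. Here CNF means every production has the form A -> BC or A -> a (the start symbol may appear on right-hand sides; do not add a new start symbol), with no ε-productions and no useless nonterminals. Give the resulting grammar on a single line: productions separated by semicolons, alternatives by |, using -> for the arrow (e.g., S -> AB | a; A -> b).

Nullable: {D}; after ε-elimination: S -> f | g | fD; D -> S | f | ff.
After unit-elimination: S -> f | g | fD; D -> f | g | fD | ff.
TERM: introduce A -> f and substitute in every rule of length ≥2.

S -> f | g | AD; A -> f; D -> f | g | AA | AD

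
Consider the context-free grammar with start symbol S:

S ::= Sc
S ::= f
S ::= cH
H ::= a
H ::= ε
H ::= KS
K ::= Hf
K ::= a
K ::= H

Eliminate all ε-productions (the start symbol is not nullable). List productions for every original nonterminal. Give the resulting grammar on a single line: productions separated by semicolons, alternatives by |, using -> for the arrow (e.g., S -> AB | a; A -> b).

Nullable set: {H, K}.
S -> cH: H nullable, giving c | cH.
Drop H -> ε.
H -> KS: K nullable, giving KS | S.
K -> H: H nullable, giving H.
K -> Hf: H nullable, giving Hf | f.
Unchanged (no nullable symbols): S -> Sc; S -> f; H -> a; K -> a.

S -> c | f | Sc | cH; H -> S | a | KS; K -> H | a | f | Hf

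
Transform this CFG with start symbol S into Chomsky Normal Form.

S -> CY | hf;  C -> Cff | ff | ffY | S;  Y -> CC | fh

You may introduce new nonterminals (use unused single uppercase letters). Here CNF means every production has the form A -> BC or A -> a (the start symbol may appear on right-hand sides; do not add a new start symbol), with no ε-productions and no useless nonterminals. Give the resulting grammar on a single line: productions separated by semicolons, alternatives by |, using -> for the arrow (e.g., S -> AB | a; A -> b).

S -> BA | CY; A -> f; B -> h; C -> AA | AD | BA | CE | CY; D -> AY; E -> AA; Y -> AB | CC

No ε-productions.
After unit-elimination: S -> CY | hf; C -> CY | ff | hf | Cff | ffY; Y -> CC | fh.
TERM: introduce A -> f, B -> h and substitute in every rule of length ≥2.
BIN: C -> AAY becomes C -> AD, D -> AY; C -> CAA becomes C -> CE, E -> AA.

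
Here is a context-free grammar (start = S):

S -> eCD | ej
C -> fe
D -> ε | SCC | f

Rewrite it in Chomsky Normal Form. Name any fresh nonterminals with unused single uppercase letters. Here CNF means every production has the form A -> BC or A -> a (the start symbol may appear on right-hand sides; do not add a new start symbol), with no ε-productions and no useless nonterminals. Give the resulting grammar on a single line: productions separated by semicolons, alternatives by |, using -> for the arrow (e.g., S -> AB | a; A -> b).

S -> BC | BE | BG; A -> f; B -> e; C -> AB; D -> f | SF; E -> j; F -> CC; G -> CD

Nullable: {D}; after ε-elimination: S -> eC | ej | eCD; C -> fe; D -> f | SCC.
No unit productions to eliminate.
TERM: introduce B -> e, A -> f, E -> j and substitute in every rule of length ≥2.
BIN: D -> SCC becomes D -> SF, F -> CC; S -> BCD becomes S -> BG, G -> CD.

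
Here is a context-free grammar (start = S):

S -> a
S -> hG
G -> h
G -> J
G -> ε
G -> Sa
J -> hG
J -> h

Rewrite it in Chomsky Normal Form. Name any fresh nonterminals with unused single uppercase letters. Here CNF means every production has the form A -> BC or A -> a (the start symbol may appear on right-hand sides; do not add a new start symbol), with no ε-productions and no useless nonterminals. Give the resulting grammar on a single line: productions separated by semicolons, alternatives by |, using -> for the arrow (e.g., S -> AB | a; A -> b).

Nullable: {G}; after ε-elimination: S -> a | h | hG; G -> J | h | Sa; J -> h | hG.
After unit-elimination: S -> a | h | hG; G -> h | Sa | hG; J -> h | hG.
TERM: introduce A -> a, B -> h and substitute in every rule of length ≥2.
Drop unreachable/unproductive: J.

S -> a | h | BG; A -> a; B -> h; G -> h | BG | SA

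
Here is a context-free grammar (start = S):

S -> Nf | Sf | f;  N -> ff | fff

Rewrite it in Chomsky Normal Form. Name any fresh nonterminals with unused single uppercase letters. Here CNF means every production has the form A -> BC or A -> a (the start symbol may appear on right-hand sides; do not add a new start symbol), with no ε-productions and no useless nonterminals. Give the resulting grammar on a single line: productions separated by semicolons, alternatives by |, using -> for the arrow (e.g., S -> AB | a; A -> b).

S -> f | NA | SA; A -> f; B -> AA; N -> AA | AB

No ε-productions.
No unit productions to eliminate.
TERM: introduce A -> f and substitute in every rule of length ≥2.
BIN: N -> AAA becomes N -> AB, B -> AA.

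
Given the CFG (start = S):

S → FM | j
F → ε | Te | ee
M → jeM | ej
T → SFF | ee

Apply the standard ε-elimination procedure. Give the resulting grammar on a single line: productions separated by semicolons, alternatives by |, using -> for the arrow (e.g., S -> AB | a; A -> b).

Nullable set: {F}.
S -> FM: F nullable, giving FM | M.
Drop F -> ε.
T -> SFF: F, F nullable, giving S | SF | SFF.
Unchanged (no nullable symbols): S -> j; F -> Te; F -> ee; M -> ej; M -> jeM; T -> ee.

S -> M | j | FM; F -> Te | ee; M -> ej | jeM; T -> S | SF | ee | SFF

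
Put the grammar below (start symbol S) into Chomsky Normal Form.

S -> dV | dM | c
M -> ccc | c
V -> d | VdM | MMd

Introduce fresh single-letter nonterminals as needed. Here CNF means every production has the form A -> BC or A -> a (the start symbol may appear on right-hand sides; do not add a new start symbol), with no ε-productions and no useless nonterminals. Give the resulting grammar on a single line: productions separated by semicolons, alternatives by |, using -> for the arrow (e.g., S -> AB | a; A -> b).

S -> c | BM | BV; A -> c; B -> d; C -> AA; D -> MB; E -> BM; M -> c | AC; V -> d | MD | VE

No ε-productions.
No unit productions to eliminate.
TERM: introduce A -> c, B -> d and substitute in every rule of length ≥2.
BIN: M -> AAA becomes M -> AC, C -> AA; V -> MMB becomes V -> MD, D -> MB; V -> VBM becomes V -> VE, E -> BM.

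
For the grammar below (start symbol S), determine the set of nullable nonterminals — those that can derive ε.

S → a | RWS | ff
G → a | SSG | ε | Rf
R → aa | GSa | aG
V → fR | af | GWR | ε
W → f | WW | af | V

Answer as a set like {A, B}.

{G, V, W}

Directly nullable (have an ε-rule): {G, V}.
W is nullable via W -> V (every symbol on the right is already known nullable).
Not nullable: R, S — each has a terminal in every rule's right-hand side or depends on a non-nullable symbol.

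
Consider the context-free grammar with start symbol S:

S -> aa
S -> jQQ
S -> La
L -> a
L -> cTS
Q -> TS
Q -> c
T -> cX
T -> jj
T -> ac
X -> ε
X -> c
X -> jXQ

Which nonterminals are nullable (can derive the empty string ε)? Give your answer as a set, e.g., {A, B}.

Directly nullable (have an ε-rule): {X}.
Not nullable: L, Q, S, T — each has a terminal in every rule's right-hand side or depends on a non-nullable symbol.

{X}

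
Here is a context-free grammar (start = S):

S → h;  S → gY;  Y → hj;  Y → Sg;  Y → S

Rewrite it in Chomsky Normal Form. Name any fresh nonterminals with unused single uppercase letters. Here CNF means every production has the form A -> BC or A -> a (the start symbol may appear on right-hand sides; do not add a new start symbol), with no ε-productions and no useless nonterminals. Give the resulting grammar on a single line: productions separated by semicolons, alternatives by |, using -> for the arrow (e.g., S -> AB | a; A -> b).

S -> h | AY; A -> g; B -> h; C -> j; Y -> h | AY | BC | SA

No ε-productions.
After unit-elimination: S -> h | gY; Y -> h | Sg | gY | hj.
TERM: introduce A -> g, B -> h, C -> j and substitute in every rule of length ≥2.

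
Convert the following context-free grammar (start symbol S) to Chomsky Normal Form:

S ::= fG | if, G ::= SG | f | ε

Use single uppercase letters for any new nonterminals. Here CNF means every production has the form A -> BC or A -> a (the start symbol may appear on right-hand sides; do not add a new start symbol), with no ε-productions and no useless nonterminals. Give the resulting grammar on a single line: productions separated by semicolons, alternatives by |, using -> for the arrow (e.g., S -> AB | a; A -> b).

Nullable: {G}; after ε-elimination: S -> f | fG | if; G -> S | f | SG.
After unit-elimination: S -> f | fG | if; G -> f | SG | fG | if.
TERM: introduce A -> f, B -> i and substitute in every rule of length ≥2.

S -> f | AG | BA; A -> f; B -> i; G -> f | AG | BA | SG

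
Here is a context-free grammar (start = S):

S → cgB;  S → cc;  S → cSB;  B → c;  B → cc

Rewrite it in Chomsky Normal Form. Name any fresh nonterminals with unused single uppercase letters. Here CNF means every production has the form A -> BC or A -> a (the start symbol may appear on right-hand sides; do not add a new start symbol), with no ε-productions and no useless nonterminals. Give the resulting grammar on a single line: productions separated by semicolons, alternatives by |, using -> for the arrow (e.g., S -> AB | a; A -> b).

S -> AA | AD | AE; A -> c; B -> c | AA; C -> g; D -> CB; E -> SB

No ε-productions.
No unit productions to eliminate.
TERM: introduce A -> c, C -> g and substitute in every rule of length ≥2.
BIN: S -> ACB becomes S -> AD, D -> CB; S -> ASB becomes S -> AE, E -> SB.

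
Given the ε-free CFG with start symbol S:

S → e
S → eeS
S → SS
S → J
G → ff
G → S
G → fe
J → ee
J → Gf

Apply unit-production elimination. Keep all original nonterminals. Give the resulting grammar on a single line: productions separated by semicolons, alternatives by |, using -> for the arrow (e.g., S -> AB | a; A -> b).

S -> e | Gf | SS | ee | eeS; G -> e | Gf | SS | ee | fe | ff | eeS; J -> Gf | ee

Unit productions: G->S, S->J.
Unit pairs (A ⇒* B via units): (G,J), (G,S), (S,J).
S: inherits non-unit rules of {J, S} → Gf | SS | e | ee | eeS.
G: inherits non-unit rules of {G, J, S} → Gf | SS | e | ee | eeS | fe | ff.
J: inherits non-unit rules of {J} → Gf | ee.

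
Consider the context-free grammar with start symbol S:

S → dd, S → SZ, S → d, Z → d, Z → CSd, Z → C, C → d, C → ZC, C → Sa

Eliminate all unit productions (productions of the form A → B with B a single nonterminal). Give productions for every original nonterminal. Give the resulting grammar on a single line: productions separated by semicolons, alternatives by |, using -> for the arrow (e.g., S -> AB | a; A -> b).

Unit productions: Z->C.
Unit pairs (A ⇒* B via units): (Z,C).
S: inherits non-unit rules of {S} → SZ | d | dd.
C: inherits non-unit rules of {C} → Sa | ZC | d.
Z: inherits non-unit rules of {C, Z} → CSd | Sa | ZC | d.

S -> d | SZ | dd; C -> d | Sa | ZC; Z -> d | Sa | ZC | CSd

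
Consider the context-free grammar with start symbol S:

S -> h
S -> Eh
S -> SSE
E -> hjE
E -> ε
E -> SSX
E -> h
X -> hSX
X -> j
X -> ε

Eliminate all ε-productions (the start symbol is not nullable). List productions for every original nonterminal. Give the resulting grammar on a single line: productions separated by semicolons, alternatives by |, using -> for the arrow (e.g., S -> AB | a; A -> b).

Nullable set: {E, X}.
S -> Eh: E nullable, giving Eh | h.
S -> SSE: E nullable, giving SS | SSE.
Drop E -> ε.
E -> SSX: X nullable, giving SS | SSX.
E -> hjE: E nullable, giving hj | hjE.
Drop X -> ε.
X -> hSX: X nullable, giving hS | hSX.
Unchanged (no nullable symbols): S -> h; E -> h; X -> j.

S -> h | Eh | SS | SSE; E -> h | SS | hj | SSX | hjE; X -> j | hS | hSX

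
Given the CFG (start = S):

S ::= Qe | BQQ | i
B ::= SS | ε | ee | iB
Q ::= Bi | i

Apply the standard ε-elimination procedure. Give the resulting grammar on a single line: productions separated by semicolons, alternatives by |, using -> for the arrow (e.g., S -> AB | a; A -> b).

Nullable set: {B}.
S -> BQQ: B nullable, giving BQQ | QQ.
Drop B -> ε.
B -> iB: B nullable, giving i | iB.
Q -> Bi: B nullable, giving Bi | i.
Unchanged (no nullable symbols): S -> Qe; S -> i; B -> SS; B -> ee; Q -> i.

S -> i | QQ | Qe | BQQ; B -> i | SS | ee | iB; Q -> i | Bi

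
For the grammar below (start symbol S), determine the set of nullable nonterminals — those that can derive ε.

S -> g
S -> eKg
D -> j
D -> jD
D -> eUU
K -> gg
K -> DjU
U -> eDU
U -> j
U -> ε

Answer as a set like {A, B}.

Directly nullable (have an ε-rule): {U}.
Not nullable: D, K, S — each has a terminal in every rule's right-hand side or depends on a non-nullable symbol.

{U}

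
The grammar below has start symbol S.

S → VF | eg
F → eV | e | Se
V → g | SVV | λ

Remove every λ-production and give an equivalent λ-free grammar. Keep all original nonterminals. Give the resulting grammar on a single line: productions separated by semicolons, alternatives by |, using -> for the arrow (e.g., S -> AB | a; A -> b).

Nullable set: {V}.
S -> VF: V nullable, giving F | VF.
F -> eV: V nullable, giving e | eV.
Drop V -> λ.
V -> SVV: V, V nullable, giving S | SV | SVV.
Unchanged (no nullable symbols): S -> eg; F -> Se; F -> e; V -> g.

S -> F | VF | eg; F -> e | Se | eV; V -> S | g | SV | SVV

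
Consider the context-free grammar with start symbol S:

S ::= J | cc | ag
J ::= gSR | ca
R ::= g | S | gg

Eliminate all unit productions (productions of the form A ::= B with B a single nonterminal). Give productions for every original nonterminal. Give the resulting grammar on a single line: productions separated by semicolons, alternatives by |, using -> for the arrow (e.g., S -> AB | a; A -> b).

Unit productions: R->S, S->J.
Unit pairs (A ⇒* B via units): (R,J), (R,S), (S,J).
S: inherits non-unit rules of {J, S} → ag | ca | cc | gSR.
J: inherits non-unit rules of {J} → ca | gSR.
R: inherits non-unit rules of {J, R, S} → ag | ca | cc | g | gSR | gg.

S -> ag | ca | cc | gSR; J -> ca | gSR; R -> g | ag | ca | cc | gg | gSR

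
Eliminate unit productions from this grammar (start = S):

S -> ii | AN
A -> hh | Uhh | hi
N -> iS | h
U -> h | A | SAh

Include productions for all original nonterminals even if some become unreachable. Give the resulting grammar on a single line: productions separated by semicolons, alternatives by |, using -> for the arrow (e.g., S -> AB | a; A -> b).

S -> AN | ii; A -> hh | hi | Uhh; N -> h | iS; U -> h | hh | hi | SAh | Uhh

Unit productions: U->A.
Unit pairs (A ⇒* B via units): (U,A).
S: inherits non-unit rules of {S} → AN | ii.
A: inherits non-unit rules of {A} → Uhh | hh | hi.
N: inherits non-unit rules of {N} → h | iS.
U: inherits non-unit rules of {A, U} → SAh | Uhh | h | hh | hi.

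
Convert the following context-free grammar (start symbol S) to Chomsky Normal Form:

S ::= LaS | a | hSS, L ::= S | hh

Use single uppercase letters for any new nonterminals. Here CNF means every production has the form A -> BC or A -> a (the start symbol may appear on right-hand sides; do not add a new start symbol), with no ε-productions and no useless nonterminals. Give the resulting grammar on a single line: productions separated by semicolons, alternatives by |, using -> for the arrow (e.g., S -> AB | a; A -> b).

S -> a | BE | LF; A -> a; B -> h; C -> SS; D -> AS; E -> SS; F -> AS; L -> a | BB | BC | LD

No ε-productions.
After unit-elimination: S -> a | LaS | hSS; L -> a | hh | LaS | hSS.
TERM: introduce A -> a, B -> h and substitute in every rule of length ≥2.
BIN: L -> BSS becomes L -> BC, C -> SS; L -> LAS becomes L -> LD, D -> AS; S -> BSS becomes S -> BE, E -> SS; S -> LAS becomes S -> LF, F -> AS.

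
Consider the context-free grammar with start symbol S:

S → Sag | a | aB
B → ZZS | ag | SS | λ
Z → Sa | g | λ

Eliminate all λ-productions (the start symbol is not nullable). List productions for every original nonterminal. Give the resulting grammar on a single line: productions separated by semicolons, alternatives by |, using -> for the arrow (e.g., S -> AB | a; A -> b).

S -> a | aB | Sag; B -> S | SS | ZS | ag | ZZS; Z -> g | Sa

Nullable set: {B, Z}.
S -> aB: B nullable, giving a | aB.
Drop B -> λ.
B -> ZZS: Z, Z nullable, giving S | ZS | ZZS.
Drop Z -> λ.
Unchanged (no nullable symbols): S -> Sag; S -> a; B -> SS; B -> ag; Z -> Sa; Z -> g.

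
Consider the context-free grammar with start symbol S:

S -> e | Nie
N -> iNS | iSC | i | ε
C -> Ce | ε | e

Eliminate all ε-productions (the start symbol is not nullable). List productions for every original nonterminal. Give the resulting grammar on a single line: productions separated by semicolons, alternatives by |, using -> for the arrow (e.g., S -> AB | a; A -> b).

Nullable set: {C, N}.
S -> Nie: N nullable, giving Nie | ie.
Drop C -> ε.
C -> Ce: C nullable, giving Ce | e.
Drop N -> ε.
N -> iNS: N nullable, giving iNS | iS.
N -> iSC: C nullable, giving iS | iSC.
Unchanged (no nullable symbols): S -> e; C -> e; N -> i.

S -> e | ie | Nie; C -> e | Ce; N -> i | iS | iNS | iSC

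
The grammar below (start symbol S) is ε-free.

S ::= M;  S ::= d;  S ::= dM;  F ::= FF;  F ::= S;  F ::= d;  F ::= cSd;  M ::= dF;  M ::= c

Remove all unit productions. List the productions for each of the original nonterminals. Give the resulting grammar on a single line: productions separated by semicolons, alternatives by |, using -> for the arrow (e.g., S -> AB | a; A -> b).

S -> c | d | dF | dM; F -> c | d | FF | dF | dM | cSd; M -> c | dF

Unit productions: F->S, S->M.
Unit pairs (A ⇒* B via units): (F,M), (F,S), (S,M).
S: inherits non-unit rules of {M, S} → c | d | dF | dM.
F: inherits non-unit rules of {F, M, S} → FF | c | cSd | d | dF | dM.
M: inherits non-unit rules of {M} → c | dF.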